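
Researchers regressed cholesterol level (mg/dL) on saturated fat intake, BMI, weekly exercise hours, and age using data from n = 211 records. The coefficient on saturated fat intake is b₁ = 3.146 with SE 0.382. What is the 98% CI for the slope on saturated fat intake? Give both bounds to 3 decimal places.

df = n − k − 1 = 211 − 4 − 1 = 206.
t* = t_{0.01, 206} = 2.344586.
Margin = t* × SE = 2.344586 × 0.382 = 0.89563.
CI: 3.146 ± 0.89563 → (2.250, 4.042).
With 98% confidence, each one-unit increase in saturated fat intake is associated with a change of between 2.250 and 4.042 mg/dL in cholesterol level, holding the other predictors fixed.

(2.250, 4.042)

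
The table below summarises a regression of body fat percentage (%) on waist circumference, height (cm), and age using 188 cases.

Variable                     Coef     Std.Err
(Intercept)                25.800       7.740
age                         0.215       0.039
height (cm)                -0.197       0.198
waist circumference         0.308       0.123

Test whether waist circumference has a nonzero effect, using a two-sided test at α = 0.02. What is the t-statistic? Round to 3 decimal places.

t = 2.504

Read off: b = 0.308, SE = 0.123 for waist circumference.
H₀: β₁ = 0 vs H₁: β₁ ≠ 0.
t = 0.308 / 0.123 = 2.504.
df = n − k − 1 = 188 − 3 − 1 = 184.
Two-sided p ≈ 0.0131, which is < 0.02, so reject H₀.
There is evidence that waist circumference is associated with body fat percentage, holding the other predictors fixed.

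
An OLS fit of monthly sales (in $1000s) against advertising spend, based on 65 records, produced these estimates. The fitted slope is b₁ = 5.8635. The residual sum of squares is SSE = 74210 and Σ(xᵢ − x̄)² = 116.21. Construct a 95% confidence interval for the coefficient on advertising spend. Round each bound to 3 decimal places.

MSE = SSE/(n − 2) = 74210/63 = 1177.94.
SE(b₁) = √(MSE/Sₓₓ) = √(1177.94/116.21) = 3.18375.
df = n − 2 = 63.
t* = t_{0.025, 63} = 1.998341.
Margin = t* × SE = 1.998341 × 3.18375 = 6.36222.
CI: 5.8635 ± 6.36222 → (-0.499, 12.226).
With 95% confidence, each one-unit increase in advertising spend is associated with a change of between -0.499 and 12.226 $1000s in monthly sales.

(-0.499, 12.226)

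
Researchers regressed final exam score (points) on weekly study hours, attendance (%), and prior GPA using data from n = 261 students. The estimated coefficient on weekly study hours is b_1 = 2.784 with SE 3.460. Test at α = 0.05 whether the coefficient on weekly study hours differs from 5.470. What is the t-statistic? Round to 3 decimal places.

t = -0.776

H₀: β₁ = 5.470 vs H₁: β₁ ≠ 5.470.
t = (b_1 − β₁⁰)/SE = (2.784 − 5.470) / 3.460 = -0.776.
df = n − k − 1 = 261 − 3 − 1 = 257.
Two-sided p ≈ 0.4383, which is ≥ 0.05, so fail to reject H₀.
The data are consistent with a true slope of 5.470 points per unit of weekly study hours, holding the other predictors fixed.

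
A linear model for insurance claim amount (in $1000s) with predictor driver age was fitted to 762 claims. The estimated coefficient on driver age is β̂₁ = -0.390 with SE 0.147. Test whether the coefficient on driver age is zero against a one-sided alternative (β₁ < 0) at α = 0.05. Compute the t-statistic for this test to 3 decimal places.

H₀: β₁ = 0 vs H₁: β₁ < 0.
t = (β̂₁ − β₁⁰)/SE = -0.390 / 0.147 = -2.653.
df = n − 2 = 762 − 2 = 760.
One-sided p ≈ 0.0041, which is < 0.05, so reject H₀.
There is evidence that the true slope on driver age is negative.

t = -2.653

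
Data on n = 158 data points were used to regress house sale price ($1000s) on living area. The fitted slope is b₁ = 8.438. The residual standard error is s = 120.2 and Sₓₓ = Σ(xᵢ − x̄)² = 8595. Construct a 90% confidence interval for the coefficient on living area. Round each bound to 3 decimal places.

(6.293, 10.583)

SE(b₁) = s/√Sₓₓ = 120.2/√8595 = 1.29653.
df = n − 2 = 156.
t* = t_{0.05, 156} = 1.65468.
Margin = t* × SE = 1.65468 × 1.29653 = 2.14534.
CI: 8.438 ± 2.14534 → (6.293, 10.583).
With 90% confidence, each one-unit increase in living area is associated with a change of between 6.293 and 10.583 $1000s in house sale price.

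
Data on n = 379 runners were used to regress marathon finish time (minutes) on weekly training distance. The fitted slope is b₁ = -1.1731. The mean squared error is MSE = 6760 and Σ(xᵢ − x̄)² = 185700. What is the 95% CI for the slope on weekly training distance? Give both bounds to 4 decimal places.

(-1.5483, -0.7979)

SE(b₁) = √(MSE/Sₓₓ) = √(6760/185700) = 0.190795.
df = n − 2 = 377.
t* = t_{0.025, 377} = 1.966276.
Margin = t* × SE = 1.966276 × 0.190795 = 0.375156.
CI: -1.1731 ± 0.375156 → (-1.5483, -0.7979).
With 95% confidence, each one-unit increase in weekly training distance is associated with a change of between -1.5483 and -0.7979 minutes in marathon finish time.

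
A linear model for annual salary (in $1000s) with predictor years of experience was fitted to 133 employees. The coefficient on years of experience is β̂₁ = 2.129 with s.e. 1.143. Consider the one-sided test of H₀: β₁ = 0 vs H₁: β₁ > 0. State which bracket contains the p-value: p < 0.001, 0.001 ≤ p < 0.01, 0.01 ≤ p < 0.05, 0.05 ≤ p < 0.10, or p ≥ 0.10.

t = 2.129 / 1.143 = 1.863.
df = n − 2 = 133 − 2 = 131.
One-sided p = P(T_{131} > t) ≈ 0.0324.
So 0.01 ≤ p < 0.05.

0.01 ≤ p < 0.05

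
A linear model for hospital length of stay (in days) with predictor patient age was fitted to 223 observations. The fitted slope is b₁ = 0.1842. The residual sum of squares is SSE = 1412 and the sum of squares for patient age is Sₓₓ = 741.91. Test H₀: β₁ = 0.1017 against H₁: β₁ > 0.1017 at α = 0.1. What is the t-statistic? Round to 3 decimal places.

t = 0.889

MSE = SSE/(n − 2) = 1412/221 = 6.38914.
SE(b₁) = √(MSE/Sₓₓ) = √(6.38914/741.91) = 0.0927995.
t = (0.1842 − 0.1017) / 0.0927995 = 0.889.
df = n − 2 = 221.
One-sided p ≈ 0.1875, which is ≥ 0.1, so fail to reject H₀.
The data do not give significant evidence that the true slope on patient age exceeds 0.1017 days per unit.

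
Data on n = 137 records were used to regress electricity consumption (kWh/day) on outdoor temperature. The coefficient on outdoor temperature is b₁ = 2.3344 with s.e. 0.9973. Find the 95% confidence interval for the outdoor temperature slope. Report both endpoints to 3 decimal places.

(0.362, 4.307)

df = n − 2 = 137 − 2 = 135.
t* = t_{0.025, 135} = 1.977692.
Margin = t* × SE = 1.977692 × 0.9973 = 1.97235.
CI: 2.3344 ± 1.97235 → (0.362, 4.307).
With 95% confidence, each one-unit increase in outdoor temperature is associated with a change of between 0.362 and 4.307 kWh/day in electricity consumption.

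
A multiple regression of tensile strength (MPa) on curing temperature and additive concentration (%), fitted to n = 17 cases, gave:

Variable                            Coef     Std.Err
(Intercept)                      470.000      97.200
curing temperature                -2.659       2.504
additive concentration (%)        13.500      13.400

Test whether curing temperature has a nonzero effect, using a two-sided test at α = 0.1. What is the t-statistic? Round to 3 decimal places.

Read off: b = -2.659, SE = 2.504 for curing temperature.
H₀: β₁ = 0 vs H₁: β₁ ≠ 0.
t = -2.659 / 2.504 = -1.062.
df = n − k − 1 = 17 − 2 − 1 = 14.
Two-sided p ≈ 0.3063, which is ≥ 0.1, so fail to reject H₀.
The data do not give significant evidence of an association between curing temperature and tensile strength, after adjusting for the other predictors.

t = -1.062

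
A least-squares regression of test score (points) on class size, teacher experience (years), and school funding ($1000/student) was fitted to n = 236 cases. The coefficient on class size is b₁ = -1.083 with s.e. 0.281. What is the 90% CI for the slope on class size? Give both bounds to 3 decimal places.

(-1.547, -0.619)

df = n − k − 1 = 236 − 3 − 1 = 232.
t* = t_{0.05, 232} = 1.651448.
Margin = t* × SE = 1.651448 × 0.281 = 0.46406.
CI: -1.083 ± 0.46406 → (-1.547, -0.619).
With 90% confidence, each one-unit increase in class size is associated with a change of between -1.547 and -0.619 points in test score, holding the other predictors fixed.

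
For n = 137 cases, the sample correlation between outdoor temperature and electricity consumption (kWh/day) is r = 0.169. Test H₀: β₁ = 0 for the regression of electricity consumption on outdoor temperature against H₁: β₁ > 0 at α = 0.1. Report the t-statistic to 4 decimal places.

t = 1.9923

t = r·√(n − 2)/√(1 − r²) = 0.169·√135/√0.971439 = 1.9923.
df = n − 2 = 135.
One-sided p ≈ 0.0242, which is < 0.1, so reject H₀.
There is evidence of a linear association between outdoor temperature and electricity consumption.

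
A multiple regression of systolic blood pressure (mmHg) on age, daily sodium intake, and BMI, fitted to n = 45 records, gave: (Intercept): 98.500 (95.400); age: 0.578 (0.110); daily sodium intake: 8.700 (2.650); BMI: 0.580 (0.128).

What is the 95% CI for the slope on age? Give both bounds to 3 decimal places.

Read off: b = 0.578, SE = 0.110 for age.
df = n − k − 1 = 45 − 3 − 1 = 41.
t* = t_{0.025, 41} = 2.019541.
Margin = t* × SE = 2.019541 × 0.110 = 0.22215.
CI: 0.578 ± 0.22215 → (0.356, 0.800).

(0.356, 0.800)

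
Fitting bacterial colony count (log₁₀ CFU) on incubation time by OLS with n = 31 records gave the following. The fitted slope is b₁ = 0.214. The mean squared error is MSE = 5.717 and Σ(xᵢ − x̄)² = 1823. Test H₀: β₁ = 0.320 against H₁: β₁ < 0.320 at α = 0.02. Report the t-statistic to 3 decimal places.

t = -1.893

SE(b₁) = √(MSE/Sₓₓ) = √(5.717/1823) = 0.0560004.
t = (0.214 − 0.320) / 0.0560004 = -1.893.
df = n − 2 = 29.
One-sided p ≈ 0.0342, which is ≥ 0.02, so fail to reject H₀.
The data do not give significant evidence that the true slope on incubation time is below 0.320 log₁₀ CFU per unit.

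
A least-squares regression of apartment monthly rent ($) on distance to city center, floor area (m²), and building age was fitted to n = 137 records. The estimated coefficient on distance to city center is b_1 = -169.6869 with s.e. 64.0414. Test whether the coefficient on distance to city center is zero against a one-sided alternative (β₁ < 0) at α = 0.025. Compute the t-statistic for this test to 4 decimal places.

H₀: β₁ = 0 vs H₁: β₁ < 0.
t = (b_1 − β₁⁰)/SE = -169.6869 / 64.0414 = -2.6496.
df = n − k − 1 = 137 − 3 − 1 = 133.
One-sided p ≈ 0.0045, which is < 0.025, so reject H₀.
There is evidence that the true slope on distance to city center is negative, holding the other predictors fixed.

t = -2.6496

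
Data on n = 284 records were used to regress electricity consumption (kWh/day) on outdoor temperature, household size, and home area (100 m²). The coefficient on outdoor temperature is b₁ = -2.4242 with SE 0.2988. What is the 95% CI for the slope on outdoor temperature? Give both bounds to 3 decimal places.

df = n − k − 1 = 284 − 3 − 1 = 280.
t* = t_{0.025, 280} = 1.968472.
Margin = t* × SE = 1.968472 × 0.2988 = 0.58818.
CI: -2.4242 ± 0.58818 → (-3.012, -1.836).
With 95% confidence, each one-unit increase in outdoor temperature is associated with a change of between -3.012 and -1.836 kWh/day in electricity consumption, holding the other predictors fixed.

(-3.012, -1.836)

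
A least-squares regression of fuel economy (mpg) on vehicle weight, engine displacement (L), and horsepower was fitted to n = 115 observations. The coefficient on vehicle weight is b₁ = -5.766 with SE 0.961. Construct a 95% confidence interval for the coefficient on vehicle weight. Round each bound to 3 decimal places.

df = n − k − 1 = 115 − 3 − 1 = 111.
t* = t_{0.025, 111} = 1.981567.
Margin = t* × SE = 1.981567 × 0.961 = 1.90429.
CI: -5.766 ± 1.90429 → (-7.670, -3.862).
With 95% confidence, each one-unit increase in vehicle weight is associated with a change of between -7.670 and -3.862 mpg in fuel economy, holding the other predictors fixed.

(-7.670, -3.862)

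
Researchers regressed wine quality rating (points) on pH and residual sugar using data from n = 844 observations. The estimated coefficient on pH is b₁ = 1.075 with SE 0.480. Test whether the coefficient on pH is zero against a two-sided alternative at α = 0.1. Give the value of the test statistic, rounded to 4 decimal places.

H₀: β₁ = 0 vs H₁: β₁ ≠ 0.
t = (b₁ − β₁⁰)/SE = 1.075 / 0.480 = 2.2396.
df = n − k − 1 = 844 − 2 − 1 = 841.
Two-sided p ≈ 0.0254, which is < 0.1, so reject H₀.
There is evidence that pH is associated with wine quality rating, holding the other predictors fixed.

t = 2.2396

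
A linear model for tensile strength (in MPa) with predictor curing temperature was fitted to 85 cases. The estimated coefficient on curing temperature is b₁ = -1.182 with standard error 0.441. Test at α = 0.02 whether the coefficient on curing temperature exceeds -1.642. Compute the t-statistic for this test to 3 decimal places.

H₀: β₁ = -1.642 vs H₁: β₁ > -1.642.
t = (b₁ − β₁⁰)/SE = (-1.182 − (-1.642)) / 0.441 = 1.043.
df = n − 2 = 85 − 2 = 83.
One-sided p ≈ 0.1500, which is ≥ 0.02, so fail to reject H₀.
The data do not give significant evidence that the true slope on curing temperature exceeds -1.642 MPa per unit.

t = 1.043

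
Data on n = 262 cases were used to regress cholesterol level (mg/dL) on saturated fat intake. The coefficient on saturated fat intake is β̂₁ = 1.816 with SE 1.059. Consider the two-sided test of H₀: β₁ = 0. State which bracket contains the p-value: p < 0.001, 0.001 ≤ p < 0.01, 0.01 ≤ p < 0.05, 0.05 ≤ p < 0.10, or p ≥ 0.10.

t = 1.816 / 1.059 = 1.715.
df = n − 2 = 262 − 2 = 260.
Two-sided p = 2·P(T_{260} > |t|) ≈ 0.0876.
So 0.05 ≤ p < 0.10.

0.05 ≤ p < 0.10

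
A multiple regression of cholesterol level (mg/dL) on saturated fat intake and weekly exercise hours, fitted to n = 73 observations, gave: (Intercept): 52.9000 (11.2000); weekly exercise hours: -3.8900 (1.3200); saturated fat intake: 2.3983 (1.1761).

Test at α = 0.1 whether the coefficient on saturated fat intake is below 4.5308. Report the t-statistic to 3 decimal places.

Read off: b = 2.3983, SE = 1.1761 for saturated fat intake.
H₀: β₁ = 4.5308 vs H₁: β₁ < 4.5308.
t = (2.3983 − 4.5308) / 1.1761 = -1.813.
df = n − k − 1 = 73 − 2 − 1 = 70.
One-sided p ≈ 0.0370, which is < 0.1, so reject H₀.
There is evidence that the true slope on saturated fat intake is below 4.5308 mg/dL per unit, holding the other predictors fixed.

t = -1.813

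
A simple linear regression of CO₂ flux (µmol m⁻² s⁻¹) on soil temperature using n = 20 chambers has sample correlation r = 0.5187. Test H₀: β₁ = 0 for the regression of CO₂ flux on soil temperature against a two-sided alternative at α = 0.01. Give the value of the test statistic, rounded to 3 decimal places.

t = r·√(n − 2)/√(1 − r²) = 0.5187·√18/√0.73095 = 2.574.
df = n − 2 = 18.
Two-sided p ≈ 0.0191, which is ≥ 0.01, so fail to reject H₀.
The data do not give significant evidence of a linear association between soil temperature and CO₂ flux.

t = 2.574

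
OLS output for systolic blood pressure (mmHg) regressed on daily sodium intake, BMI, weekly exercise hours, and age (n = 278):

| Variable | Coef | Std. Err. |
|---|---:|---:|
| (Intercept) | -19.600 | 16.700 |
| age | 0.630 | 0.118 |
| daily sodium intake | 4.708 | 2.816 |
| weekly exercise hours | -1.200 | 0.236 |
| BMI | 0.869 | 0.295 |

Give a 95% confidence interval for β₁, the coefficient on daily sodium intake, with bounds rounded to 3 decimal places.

(-0.836, 10.252)

Read off: b = 4.708, SE = 2.816 for daily sodium intake.
df = n − k − 1 = 278 − 4 − 1 = 273.
t* = t_{0.025, 273} = 1.968692.
Margin = t* × SE = 1.968692 × 2.816 = 5.54384.
CI: 4.708 ± 5.54384 → (-0.836, 10.252).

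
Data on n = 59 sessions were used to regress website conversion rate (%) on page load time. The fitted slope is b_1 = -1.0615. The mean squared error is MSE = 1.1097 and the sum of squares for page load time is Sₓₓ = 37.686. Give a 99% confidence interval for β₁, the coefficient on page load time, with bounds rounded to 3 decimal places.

SE(b_1) = √(MSE/Sₓₓ) = √(1.1097/37.686) = 0.171598.
df = n − 2 = 57.
t* = t_{0.005, 57} = 2.66487.
Margin = t* × SE = 2.66487 × 0.171598 = 0.45729.
CI: -1.0615 ± 0.45729 → (-1.519, -0.604).
With 99% confidence, each one-unit increase in page load time is associated with a change of between -1.519 and -0.604 % in website conversion rate.

(-1.519, -0.604)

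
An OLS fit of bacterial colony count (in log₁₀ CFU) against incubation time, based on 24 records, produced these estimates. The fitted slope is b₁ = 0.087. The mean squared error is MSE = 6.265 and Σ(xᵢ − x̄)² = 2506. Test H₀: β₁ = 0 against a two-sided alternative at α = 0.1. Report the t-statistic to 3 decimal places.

SE(b₁) = √(MSE/Sₓₓ) = √(6.265/2506) = 0.05.
t = 0.087 / 0.05 = 1.740.
df = n − 2 = 22.
Two-sided p ≈ 0.0958, which is < 0.1, so reject H₀.
There is evidence that incubation time is associated with bacterial colony count.

t = 1.740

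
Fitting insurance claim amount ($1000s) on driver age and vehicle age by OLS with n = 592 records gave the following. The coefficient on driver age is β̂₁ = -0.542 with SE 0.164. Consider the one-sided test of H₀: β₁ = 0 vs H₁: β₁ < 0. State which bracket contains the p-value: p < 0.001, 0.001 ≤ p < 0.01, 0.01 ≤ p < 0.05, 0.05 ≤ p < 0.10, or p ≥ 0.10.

p < 0.001

t = -0.542 / 0.164 = -3.305.
df = n − k − 1 = 592 − 2 − 1 = 589.
One-sided p = P(T_{589} < t) ≈ 0.0005.
So p < 0.001.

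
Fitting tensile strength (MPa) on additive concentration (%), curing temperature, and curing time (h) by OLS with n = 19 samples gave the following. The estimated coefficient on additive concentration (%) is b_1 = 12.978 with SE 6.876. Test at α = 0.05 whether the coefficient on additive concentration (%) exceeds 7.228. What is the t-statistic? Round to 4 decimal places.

t = 0.8362

H₀: β₁ = 7.228 vs H₁: β₁ > 7.228.
t = (b_1 − β₁⁰)/SE = (12.978 − 7.228) / 6.876 = 0.8362.
df = n − k − 1 = 19 − 3 − 1 = 15.
One-sided p ≈ 0.2081, which is ≥ 0.05, so fail to reject H₀.
The data do not give significant evidence that the true slope on additive concentration (%) exceeds 7.228 MPa per unit, holding the other predictors fixed.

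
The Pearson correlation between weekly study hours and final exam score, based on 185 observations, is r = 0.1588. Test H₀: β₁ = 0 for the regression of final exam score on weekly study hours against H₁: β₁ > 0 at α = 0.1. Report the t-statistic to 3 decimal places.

t = r·√(n − 2)/√(1 − r²) = 0.1588·√183/√0.974783 = 2.176.
df = n − 2 = 183.
One-sided p ≈ 0.0154, which is < 0.1, so reject H₀.
There is evidence of a linear association between weekly study hours and final exam score.

t = 2.176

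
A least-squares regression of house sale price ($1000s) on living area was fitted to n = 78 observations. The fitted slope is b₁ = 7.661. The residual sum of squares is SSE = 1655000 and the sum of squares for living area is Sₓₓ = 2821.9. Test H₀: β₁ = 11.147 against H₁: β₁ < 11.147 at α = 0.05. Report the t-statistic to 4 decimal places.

MSE = SSE/(n − 2) = 1655000/76 = 21776.3.
SE(b₁) = √(MSE/Sₓₓ) = √(21776.3/2821.9) = 2.77793.
t = (7.661 − 11.147) / 2.77793 = -1.2549.
df = n − 2 = 76.
One-sided p ≈ 0.1067, which is ≥ 0.05, so fail to reject H₀.
The data do not give significant evidence that the true slope on living area is below 11.147 $1000s per unit.

t = -1.2549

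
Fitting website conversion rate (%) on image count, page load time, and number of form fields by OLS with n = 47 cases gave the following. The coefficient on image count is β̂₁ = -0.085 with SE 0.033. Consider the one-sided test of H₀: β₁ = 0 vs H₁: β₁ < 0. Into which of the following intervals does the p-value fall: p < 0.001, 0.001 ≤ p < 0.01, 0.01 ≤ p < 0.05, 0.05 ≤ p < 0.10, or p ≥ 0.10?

t = -0.085 / 0.033 = -2.576.
df = n − k − 1 = 47 − 3 − 1 = 43.
One-sided p = P(T_{43} < t) ≈ 0.0068.
So 0.001 ≤ p < 0.01.

0.001 ≤ p < 0.01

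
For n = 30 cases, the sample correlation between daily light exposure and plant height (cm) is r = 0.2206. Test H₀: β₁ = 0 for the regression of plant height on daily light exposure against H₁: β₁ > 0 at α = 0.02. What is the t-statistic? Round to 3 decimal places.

t = r·√(n − 2)/√(1 − r²) = 0.2206·√28/√0.951336 = 1.197.
df = n − 2 = 28.
One-sided p ≈ 0.1207, which is ≥ 0.02, so fail to reject H₀.
The data do not give significant evidence of a linear association between daily light exposure and plant height.

t = 1.197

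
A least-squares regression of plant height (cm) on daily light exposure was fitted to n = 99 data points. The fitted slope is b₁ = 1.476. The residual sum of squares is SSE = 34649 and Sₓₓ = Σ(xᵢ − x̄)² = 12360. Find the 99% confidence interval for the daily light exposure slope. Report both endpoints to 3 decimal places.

(1.029, 1.923)

MSE = SSE/(n − 2) = 34649/97 = 357.206.
SE(b₁) = √(MSE/Sₓₓ) = √(357.206/12360) = 0.170001.
df = n − 2 = 97.
t* = t_{0.005, 97} = 2.627468.
Margin = t* × SE = 2.627468 × 0.170001 = 0.44667.
CI: 1.476 ± 0.44667 → (1.029, 1.923).
With 99% confidence, each one-unit increase in daily light exposure is associated with a change of between 1.029 and 1.923 cm in plant height.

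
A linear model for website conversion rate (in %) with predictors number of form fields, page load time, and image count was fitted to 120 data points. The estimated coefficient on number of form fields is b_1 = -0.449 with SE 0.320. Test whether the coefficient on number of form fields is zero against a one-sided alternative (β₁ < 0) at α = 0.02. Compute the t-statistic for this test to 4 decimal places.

t = -1.4031

H₀: β₁ = 0 vs H₁: β₁ < 0.
t = (b_1 − β₁⁰)/SE = -0.449 / 0.320 = -1.4031.
df = n − k − 1 = 120 − 3 − 1 = 116.
One-sided p ≈ 0.0816, which is ≥ 0.02, so fail to reject H₀.
The data do not give significant evidence that the true slope on number of form fields is negative, holding the other predictors fixed.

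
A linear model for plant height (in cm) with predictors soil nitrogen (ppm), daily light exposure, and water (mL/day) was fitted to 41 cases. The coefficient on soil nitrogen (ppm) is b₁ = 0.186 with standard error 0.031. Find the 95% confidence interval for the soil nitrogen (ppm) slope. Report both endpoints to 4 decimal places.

df = n − k − 1 = 41 − 3 − 1 = 37.
t* = t_{0.025, 37} = 2.026192.
Margin = t* × SE = 2.026192 × 0.031 = 0.062812.
CI: 0.186 ± 0.062812 → (0.1232, 0.2488).
With 95% confidence, each one-unit increase in soil nitrogen (ppm) is associated with a change of between 0.1232 and 0.2488 cm in plant height, holding the other predictors fixed.

(0.1232, 0.2488)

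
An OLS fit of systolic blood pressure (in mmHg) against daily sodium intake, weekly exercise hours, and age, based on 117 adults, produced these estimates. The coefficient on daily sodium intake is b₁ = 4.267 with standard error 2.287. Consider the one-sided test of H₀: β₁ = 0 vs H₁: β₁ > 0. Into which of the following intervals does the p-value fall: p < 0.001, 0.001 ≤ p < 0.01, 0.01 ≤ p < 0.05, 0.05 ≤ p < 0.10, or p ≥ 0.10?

0.01 ≤ p < 0.05

t = 4.267 / 2.287 = 1.866.
df = n − k − 1 = 117 − 3 − 1 = 113.
One-sided p = P(T_{113} > t) ≈ 0.0323.
So 0.01 ≤ p < 0.05.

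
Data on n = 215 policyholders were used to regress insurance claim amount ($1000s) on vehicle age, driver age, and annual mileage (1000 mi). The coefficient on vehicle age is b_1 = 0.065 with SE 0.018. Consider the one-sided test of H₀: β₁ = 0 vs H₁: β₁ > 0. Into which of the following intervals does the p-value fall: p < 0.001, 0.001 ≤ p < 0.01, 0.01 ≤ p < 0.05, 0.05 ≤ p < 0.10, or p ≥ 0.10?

p < 0.001

t = 0.065 / 0.018 = 3.611.
df = n − k − 1 = 215 − 3 − 1 = 211.
One-sided p = P(T_{211} > t) ≈ 0.0002.
So p < 0.001.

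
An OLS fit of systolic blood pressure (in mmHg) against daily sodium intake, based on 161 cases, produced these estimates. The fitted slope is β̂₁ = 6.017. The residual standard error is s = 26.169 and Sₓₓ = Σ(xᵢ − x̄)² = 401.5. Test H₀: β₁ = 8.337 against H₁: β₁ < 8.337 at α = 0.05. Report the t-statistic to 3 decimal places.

SE(β̂₁) = s/√Sₓₓ = 26.169/√401.5 = 1.306.
t = (6.017 − 8.337) / 1.306 = -1.776.
df = n − 2 = 159.
One-sided p ≈ 0.0388, which is < 0.05, so reject H₀.
There is evidence that the true slope on daily sodium intake is below 8.337 mmHg per unit.

t = -1.776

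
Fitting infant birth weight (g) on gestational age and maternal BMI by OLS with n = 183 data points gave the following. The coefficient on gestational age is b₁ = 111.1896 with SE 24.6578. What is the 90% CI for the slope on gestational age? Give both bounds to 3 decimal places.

df = n − k − 1 = 183 − 2 − 1 = 180.
t* = t_{0.05, 180} = 1.653363.
Margin = t* × SE = 1.653363 × 24.6578 = 40.76829.
CI: 111.1896 ± 40.76829 → (70.421, 151.958).
With 90% confidence, each one-unit increase in gestational age is associated with a change of between 70.421 and 151.958 g in infant birth weight, holding the other predictors fixed.

(70.421, 151.958)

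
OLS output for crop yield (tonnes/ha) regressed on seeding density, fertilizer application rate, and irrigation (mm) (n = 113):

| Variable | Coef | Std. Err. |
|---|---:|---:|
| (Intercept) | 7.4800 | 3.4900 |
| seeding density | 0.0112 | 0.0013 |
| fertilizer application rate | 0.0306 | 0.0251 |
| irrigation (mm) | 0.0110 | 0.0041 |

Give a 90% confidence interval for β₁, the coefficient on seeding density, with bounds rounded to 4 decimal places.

Read off: b = 0.0112, SE = 0.0013 for seeding density.
df = n − k − 1 = 113 − 3 − 1 = 109.
t* = t_{0.05, 109} = 1.658953.
Margin = t* × SE = 1.658953 × 0.0013 = 0.002157.
CI: 0.0112 ± 0.002157 → (0.0090, 0.0134).

(0.0090, 0.0134)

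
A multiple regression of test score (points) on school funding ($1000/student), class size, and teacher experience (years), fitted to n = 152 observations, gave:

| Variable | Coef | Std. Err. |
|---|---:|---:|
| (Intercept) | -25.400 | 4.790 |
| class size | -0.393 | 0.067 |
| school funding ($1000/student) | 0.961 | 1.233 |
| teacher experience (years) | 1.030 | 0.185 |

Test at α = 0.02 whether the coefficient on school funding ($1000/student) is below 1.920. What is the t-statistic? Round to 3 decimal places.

t = -0.778

Read off: b = 0.961, SE = 1.233 for school funding ($1000/student).
H₀: β₁ = 1.920 vs H₁: β₁ < 1.920.
t = (0.961 − 1.920) / 1.233 = -0.778.
df = n − k − 1 = 152 − 3 − 1 = 148.
One-sided p ≈ 0.2190, which is ≥ 0.02, so fail to reject H₀.
The data do not give significant evidence that the true slope on school funding ($1000/student) is below 1.920 points per unit, holding the other predictors fixed.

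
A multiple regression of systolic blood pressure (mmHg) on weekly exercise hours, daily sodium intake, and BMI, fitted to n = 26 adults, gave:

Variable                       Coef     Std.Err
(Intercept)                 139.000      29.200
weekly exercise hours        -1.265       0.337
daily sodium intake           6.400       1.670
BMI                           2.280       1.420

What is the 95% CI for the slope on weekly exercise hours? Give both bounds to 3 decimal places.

(-1.964, -0.566)

Read off: b = -1.265, SE = 0.337 for weekly exercise hours.
df = n − k − 1 = 26 − 3 − 1 = 22.
t* = t_{0.025, 22} = 2.073873.
Margin = t* × SE = 2.073873 × 0.337 = 0.69890.
CI: -1.265 ± 0.69890 → (-1.964, -0.566).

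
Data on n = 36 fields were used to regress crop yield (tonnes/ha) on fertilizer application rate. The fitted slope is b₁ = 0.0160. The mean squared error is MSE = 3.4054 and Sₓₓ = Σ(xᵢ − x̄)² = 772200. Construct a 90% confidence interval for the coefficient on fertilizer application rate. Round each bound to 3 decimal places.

SE(b₁) = √(MSE/Sₓₓ) = √(3.4054/772200) = 0.0021.
df = n − 2 = 34.
t* = t_{0.05, 34} = 1.690924.
Margin = t* × SE = 1.690924 × 0.0021 = 0.00355.
CI: 0.0160 ± 0.00355 → (0.012, 0.020).
With 90% confidence, each one-unit increase in fertilizer application rate is associated with a change of between 0.012 and 0.020 tonnes/ha in crop yield.

(0.012, 0.020)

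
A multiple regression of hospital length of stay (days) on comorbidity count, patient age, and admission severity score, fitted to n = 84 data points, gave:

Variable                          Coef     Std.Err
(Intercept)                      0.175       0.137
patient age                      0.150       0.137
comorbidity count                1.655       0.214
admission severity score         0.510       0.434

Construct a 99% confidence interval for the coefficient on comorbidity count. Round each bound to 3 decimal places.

Read off: b = 1.655, SE = 0.214 for comorbidity count.
df = n − k − 1 = 84 − 3 − 1 = 80.
t* = t_{0.005, 80} = 2.638691.
Margin = t* × SE = 2.638691 × 0.214 = 0.56468.
CI: 1.655 ± 0.56468 → (1.090, 2.220).

(1.090, 2.220)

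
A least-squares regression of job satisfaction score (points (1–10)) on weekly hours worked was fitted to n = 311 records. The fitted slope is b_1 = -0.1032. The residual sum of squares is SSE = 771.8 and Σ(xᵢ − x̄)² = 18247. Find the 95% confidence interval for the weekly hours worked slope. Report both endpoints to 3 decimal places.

(-0.126, -0.080)

MSE = SSE/(n − 2) = 771.8/309 = 2.49773.
SE(b_1) = √(MSE/Sₓₓ) = √(2.49773/18247) = 0.0116998.
df = n − 2 = 309.
t* = t_{0.025, 309} = 1.967671.
Margin = t* × SE = 1.967671 × 0.0116998 = 0.02302.
CI: -0.1032 ± 0.02302 → (-0.126, -0.080).
With 95% confidence, each one-unit increase in weekly hours worked is associated with a change of between -0.126 and -0.080 points (1–10) in job satisfaction score.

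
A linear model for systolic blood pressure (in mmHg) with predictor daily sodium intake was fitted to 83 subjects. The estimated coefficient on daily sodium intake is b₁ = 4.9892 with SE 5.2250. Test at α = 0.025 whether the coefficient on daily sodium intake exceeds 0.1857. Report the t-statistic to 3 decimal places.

t = 0.919

H₀: β₁ = 0.1857 vs H₁: β₁ > 0.1857.
t = (b₁ − β₁⁰)/SE = (4.9892 − 0.1857) / 5.2250 = 0.919.
df = n − 2 = 83 − 2 = 81.
One-sided p ≈ 0.1803, which is ≥ 0.025, so fail to reject H₀.
The data do not give significant evidence that the true slope on daily sodium intake exceeds 0.1857 mmHg per unit.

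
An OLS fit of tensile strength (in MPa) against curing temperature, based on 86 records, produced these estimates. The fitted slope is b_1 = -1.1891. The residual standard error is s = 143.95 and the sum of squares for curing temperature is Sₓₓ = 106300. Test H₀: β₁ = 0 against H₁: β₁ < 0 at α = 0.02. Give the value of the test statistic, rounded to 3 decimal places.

SE(b_1) = s/√Sₓₓ = 143.95/√106300 = 0.441515.
t = -1.1891 / 0.441515 = -2.693.
df = n − 2 = 84.
One-sided p ≈ 0.0043, which is < 0.02, so reject H₀.
There is evidence that the true slope on curing temperature is negative.

t = -2.693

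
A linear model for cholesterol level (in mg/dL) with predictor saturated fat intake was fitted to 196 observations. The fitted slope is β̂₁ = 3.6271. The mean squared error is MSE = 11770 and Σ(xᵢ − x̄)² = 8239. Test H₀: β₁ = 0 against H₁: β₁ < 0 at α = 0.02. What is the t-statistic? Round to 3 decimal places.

t = 3.035

SE(β̂₁) = √(MSE/Sₓₓ) = √(11770/8239) = 1.19523.
t = 3.6271 / 1.19523 = 3.035.
df = n − 2 = 194.
One-sided p ≈ 0.9986, which is ≥ 0.02, so fail to reject H₀.
The data do not give significant evidence that the true slope on saturated fat intake is negative.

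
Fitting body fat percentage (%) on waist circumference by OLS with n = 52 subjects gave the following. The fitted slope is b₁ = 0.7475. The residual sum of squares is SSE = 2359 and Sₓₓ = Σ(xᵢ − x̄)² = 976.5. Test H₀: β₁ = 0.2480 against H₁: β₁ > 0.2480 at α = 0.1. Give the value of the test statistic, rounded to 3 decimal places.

MSE = SSE/(n − 2) = 2359/50 = 47.18.
SE(b₁) = √(MSE/Sₓₓ) = √(47.18/976.5) = 0.219808.
t = (0.7475 − 0.2480) / 0.219808 = 2.272.
df = n − 2 = 50.
One-sided p ≈ 0.0137, which is < 0.1, so reject H₀.
There is evidence that the true slope on waist circumference exceeds 0.2480 % per unit.

t = 2.272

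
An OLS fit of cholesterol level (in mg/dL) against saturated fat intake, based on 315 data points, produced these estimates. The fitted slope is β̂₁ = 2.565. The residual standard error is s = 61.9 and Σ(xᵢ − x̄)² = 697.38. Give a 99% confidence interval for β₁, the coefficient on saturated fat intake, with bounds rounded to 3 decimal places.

(-3.510, 8.640)

SE(β̂₁) = s/√Sₓₓ = 61.9/√697.38 = 2.34399.
df = n − 2 = 313.
t* = t_{0.005, 313} = 2.591628.
Margin = t* × SE = 2.591628 × 2.34399 = 6.07475.
CI: 2.565 ± 6.07475 → (-3.510, 8.640).
With 99% confidence, each one-unit increase in saturated fat intake is associated with a change of between -3.510 and 8.640 mg/dL in cholesterol level.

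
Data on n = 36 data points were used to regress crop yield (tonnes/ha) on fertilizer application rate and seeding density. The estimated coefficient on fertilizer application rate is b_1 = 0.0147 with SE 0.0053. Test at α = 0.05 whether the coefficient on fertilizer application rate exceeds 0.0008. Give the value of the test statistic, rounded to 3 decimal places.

t = 2.623

H₀: β₁ = 0.0008 vs H₁: β₁ > 0.0008.
t = (b_1 − β₁⁰)/SE = (0.0147 − 0.0008) / 0.0053 = 2.623.
df = n − k − 1 = 36 − 2 − 1 = 33.
One-sided p ≈ 0.0066, which is < 0.05, so reject H₀.
There is evidence that the true slope on fertilizer application rate exceeds 0.0008 tonnes/ha per unit, holding the other predictors fixed.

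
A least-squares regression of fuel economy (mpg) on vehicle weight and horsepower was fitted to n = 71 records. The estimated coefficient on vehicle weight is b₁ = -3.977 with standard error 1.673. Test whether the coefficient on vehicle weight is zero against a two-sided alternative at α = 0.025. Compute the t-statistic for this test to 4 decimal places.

t = -2.3772

H₀: β₁ = 0 vs H₁: β₁ ≠ 0.
t = (b₁ − β₁⁰)/SE = -3.977 / 1.673 = -2.3772.
df = n − k − 1 = 71 − 2 − 1 = 68.
Two-sided p ≈ 0.0203, which is < 0.025, so reject H₀.
There is evidence that vehicle weight is associated with fuel economy, holding the other predictors fixed.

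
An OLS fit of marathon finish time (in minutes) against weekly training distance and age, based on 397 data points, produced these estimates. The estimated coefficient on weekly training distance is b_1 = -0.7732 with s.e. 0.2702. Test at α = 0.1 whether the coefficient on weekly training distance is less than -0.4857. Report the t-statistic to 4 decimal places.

t = -1.0640

H₀: β₁ = -0.4857 vs H₁: β₁ < -0.4857.
t = (b_1 − β₁⁰)/SE = (-0.7732 − (-0.4857)) / 0.2702 = -1.0640.
df = n − k − 1 = 397 − 2 − 1 = 394.
One-sided p ≈ 0.1440, which is ≥ 0.1, so fail to reject H₀.
The data do not give significant evidence that the true slope on weekly training distance is below -0.4857 minutes per unit, holding the other predictors fixed.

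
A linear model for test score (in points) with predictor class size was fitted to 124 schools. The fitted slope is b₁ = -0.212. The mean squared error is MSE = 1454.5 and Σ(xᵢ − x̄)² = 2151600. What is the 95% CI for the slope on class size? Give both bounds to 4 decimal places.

(-0.2635, -0.1605)

SE(b₁) = √(MSE/Sₓₓ) = √(1454.5/2151600) = 0.0260002.
df = n − 2 = 122.
t* = t_{0.025, 122} = 1.9796.
Margin = t* × SE = 1.9796 × 0.0260002 = 0.051470.
CI: -0.212 ± 0.051470 → (-0.2635, -0.1605).
With 95% confidence, each one-unit increase in class size is associated with a change of between -0.2635 and -0.1605 points in test score.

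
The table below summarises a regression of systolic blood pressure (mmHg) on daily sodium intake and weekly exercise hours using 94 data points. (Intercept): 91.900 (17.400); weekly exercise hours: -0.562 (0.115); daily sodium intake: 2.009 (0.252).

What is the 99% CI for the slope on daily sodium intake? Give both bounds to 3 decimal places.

Read off: b = 2.009, SE = 0.252 for daily sodium intake.
df = n − k − 1 = 94 − 2 − 1 = 91.
t* = t_{0.005, 91} = 2.63094.
Margin = t* × SE = 2.63094 × 0.252 = 0.66300.
CI: 2.009 ± 0.66300 → (1.346, 2.672).

(1.346, 2.672)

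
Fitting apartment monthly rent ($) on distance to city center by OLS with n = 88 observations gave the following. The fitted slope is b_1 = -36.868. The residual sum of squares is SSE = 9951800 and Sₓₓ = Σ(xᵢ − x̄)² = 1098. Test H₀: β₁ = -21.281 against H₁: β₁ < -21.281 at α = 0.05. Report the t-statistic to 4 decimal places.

MSE = SSE/(n − 2) = 9951800/86 = 115719.
SE(b_1) = √(MSE/Sₓₓ) = √(115719/1098) = 10.266.
t = (-36.868 − (-21.281)) / 10.266 = -1.5183.
df = n − 2 = 86.
One-sided p ≈ 0.0663, which is ≥ 0.05, so fail to reject H₀.
The data do not give significant evidence that the true slope on distance to city center is below -21.281 $ per unit.

t = -1.5183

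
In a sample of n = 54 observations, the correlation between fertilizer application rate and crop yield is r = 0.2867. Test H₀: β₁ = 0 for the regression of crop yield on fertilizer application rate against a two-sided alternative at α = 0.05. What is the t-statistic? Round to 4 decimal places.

t = 2.1580

t = r·√(n − 2)/√(1 − r²) = 0.2867·√52/√0.917803 = 2.1580.
df = n − 2 = 52.
Two-sided p ≈ 0.0356, which is < 0.05, so reject H₀.
There is evidence of a linear association between fertilizer application rate and crop yield.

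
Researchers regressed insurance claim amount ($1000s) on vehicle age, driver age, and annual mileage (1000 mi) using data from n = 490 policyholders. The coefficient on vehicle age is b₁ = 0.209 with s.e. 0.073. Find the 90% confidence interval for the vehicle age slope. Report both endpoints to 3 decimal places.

df = n − k − 1 = 490 − 3 − 1 = 486.
t* = t_{0.05, 486} = 1.647995.
Margin = t* × SE = 1.647995 × 0.073 = 0.12030.
CI: 0.209 ± 0.12030 → (0.089, 0.329).
With 90% confidence, each one-unit increase in vehicle age is associated with a change of between 0.089 and 0.329 $1000s in insurance claim amount, holding the other predictors fixed.

(0.089, 0.329)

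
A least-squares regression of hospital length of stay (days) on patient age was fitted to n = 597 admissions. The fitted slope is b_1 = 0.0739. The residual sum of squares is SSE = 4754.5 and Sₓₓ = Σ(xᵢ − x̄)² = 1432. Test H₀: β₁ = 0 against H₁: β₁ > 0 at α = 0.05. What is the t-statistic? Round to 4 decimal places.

MSE = SSE/(n − 2) = 4754.5/595 = 7.99076.
SE(b_1) = √(MSE/Sₓₓ) = √(7.99076/1432) = 0.0747003.
t = 0.0739 / 0.0747003 = 0.9893.
df = n − 2 = 595.
One-sided p ≈ 0.1615, which is ≥ 0.05, so fail to reject H₀.
The data do not give significant evidence that the true slope on patient age is positive.

t = 0.9893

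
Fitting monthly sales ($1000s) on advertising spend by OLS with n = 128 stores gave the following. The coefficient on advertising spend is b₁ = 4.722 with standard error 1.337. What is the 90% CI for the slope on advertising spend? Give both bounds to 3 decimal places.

df = n − 2 = 128 − 2 = 126.
t* = t_{0.05, 126} = 1.657037.
Margin = t* × SE = 1.657037 × 1.337 = 2.21546.
CI: 4.722 ± 2.21546 → (2.507, 6.937).
With 90% confidence, each one-unit increase in advertising spend is associated with a change of between 2.507 and 6.937 $1000s in monthly sales.

(2.507, 6.937)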